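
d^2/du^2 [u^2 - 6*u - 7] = 2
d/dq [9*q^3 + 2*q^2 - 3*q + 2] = 27*q^2 + 4*q - 3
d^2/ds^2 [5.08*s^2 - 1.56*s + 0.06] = 10.1600000000000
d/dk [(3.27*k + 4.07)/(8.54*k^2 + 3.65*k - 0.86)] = (27.9258*k^2 + 11.9355*k - (3.27*k + 4.07)*(17.08*k + 3.65) - 2.8122)/(8.54*k^2 + 3.65*k - 0.86)^2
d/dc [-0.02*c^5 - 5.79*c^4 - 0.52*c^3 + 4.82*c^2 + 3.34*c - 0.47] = -0.1*c^4 - 23.16*c^3 - 1.56*c^2 + 9.64*c + 3.34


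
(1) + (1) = 2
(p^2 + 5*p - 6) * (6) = 6*p^2 + 30*p - 36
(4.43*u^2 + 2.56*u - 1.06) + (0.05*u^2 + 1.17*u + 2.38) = 4.48*u^2 + 3.73*u + 1.32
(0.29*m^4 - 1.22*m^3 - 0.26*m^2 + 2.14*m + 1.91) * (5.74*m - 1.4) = 1.6646*m^5 - 7.4088*m^4 + 0.2156*m^3 + 12.6476*m^2 + 7.9674*m - 2.674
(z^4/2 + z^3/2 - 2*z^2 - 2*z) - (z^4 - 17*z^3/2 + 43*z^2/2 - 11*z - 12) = -z^4/2 + 9*z^3 - 47*z^2/2 + 9*z + 12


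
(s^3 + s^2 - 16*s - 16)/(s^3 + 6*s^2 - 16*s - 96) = (s + 1)/(s + 6)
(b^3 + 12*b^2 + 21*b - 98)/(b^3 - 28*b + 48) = (b^2 + 14*b + 49)/(b^2 + 2*b - 24)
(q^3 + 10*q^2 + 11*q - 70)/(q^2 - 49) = (q^2 + 3*q - 10)/(q - 7)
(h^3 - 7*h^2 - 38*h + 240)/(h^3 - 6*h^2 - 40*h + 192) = (h - 5)/(h - 4)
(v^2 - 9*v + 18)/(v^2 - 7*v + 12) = (v - 6)/(v - 4)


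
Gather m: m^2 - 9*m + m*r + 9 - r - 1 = m^2 + m*(r - 9) - r + 8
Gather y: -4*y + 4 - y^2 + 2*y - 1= -y^2 - 2*y + 3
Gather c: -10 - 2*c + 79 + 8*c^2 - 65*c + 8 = 8*c^2 - 67*c + 77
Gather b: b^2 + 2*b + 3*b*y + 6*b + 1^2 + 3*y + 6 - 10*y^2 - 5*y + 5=b^2 + b*(3*y + 8) - 10*y^2 - 2*y + 12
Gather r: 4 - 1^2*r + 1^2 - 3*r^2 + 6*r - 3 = -3*r^2 + 5*r + 2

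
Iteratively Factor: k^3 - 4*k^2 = (k)*(k^2 - 4*k) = k^2*(k - 4)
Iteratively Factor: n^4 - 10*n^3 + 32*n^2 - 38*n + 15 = (n - 5)*(n^3 - 5*n^2 + 7*n - 3) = (n - 5)*(n - 3)*(n^2 - 2*n + 1) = (n - 5)*(n - 3)*(n - 1)*(n - 1)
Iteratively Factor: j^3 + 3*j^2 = (j)*(j^2 + 3*j) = j*(j + 3)*(j)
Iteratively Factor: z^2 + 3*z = (z)*(z + 3)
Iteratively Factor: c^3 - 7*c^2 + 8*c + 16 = (c - 4)*(c^2 - 3*c - 4) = (c - 4)^2*(c + 1)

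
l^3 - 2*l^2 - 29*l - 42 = (l - 7)*(l + 2)*(l + 3)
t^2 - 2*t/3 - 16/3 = (t - 8/3)*(t + 2)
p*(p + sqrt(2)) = p^2 + sqrt(2)*p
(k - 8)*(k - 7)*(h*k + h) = h*k^3 - 14*h*k^2 + 41*h*k + 56*h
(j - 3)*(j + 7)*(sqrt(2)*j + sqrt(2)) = sqrt(2)*j^3 + 5*sqrt(2)*j^2 - 17*sqrt(2)*j - 21*sqrt(2)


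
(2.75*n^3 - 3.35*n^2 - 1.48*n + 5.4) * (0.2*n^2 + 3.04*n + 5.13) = 0.55*n^5 + 7.69*n^4 + 3.6275*n^3 - 20.6047*n^2 + 8.8236*n + 27.702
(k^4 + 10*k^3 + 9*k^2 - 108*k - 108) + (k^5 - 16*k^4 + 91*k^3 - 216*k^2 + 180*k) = k^5 - 15*k^4 + 101*k^3 - 207*k^2 + 72*k - 108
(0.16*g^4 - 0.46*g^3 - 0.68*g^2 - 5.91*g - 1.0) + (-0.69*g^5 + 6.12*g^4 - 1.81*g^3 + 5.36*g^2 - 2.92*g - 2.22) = -0.69*g^5 + 6.28*g^4 - 2.27*g^3 + 4.68*g^2 - 8.83*g - 3.22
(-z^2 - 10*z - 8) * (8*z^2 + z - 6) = -8*z^4 - 81*z^3 - 68*z^2 + 52*z + 48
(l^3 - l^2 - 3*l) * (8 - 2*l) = -2*l^4 + 10*l^3 - 2*l^2 - 24*l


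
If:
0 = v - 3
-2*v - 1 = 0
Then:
No Solution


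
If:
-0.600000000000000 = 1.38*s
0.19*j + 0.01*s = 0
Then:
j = 0.02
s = -0.43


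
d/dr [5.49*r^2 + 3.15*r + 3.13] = 10.98*r + 3.15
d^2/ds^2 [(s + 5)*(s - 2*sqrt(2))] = 2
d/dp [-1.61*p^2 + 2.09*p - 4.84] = 2.09 - 3.22*p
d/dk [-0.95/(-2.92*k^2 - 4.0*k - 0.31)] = (-5.548*k - 3.8)/(2.92*k^2 + 4.0*k + 0.31)^2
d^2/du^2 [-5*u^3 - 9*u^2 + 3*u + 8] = -30*u - 18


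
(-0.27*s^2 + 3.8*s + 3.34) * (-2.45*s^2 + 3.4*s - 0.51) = 0.6615*s^4 - 10.228*s^3 + 4.8747*s^2 + 9.418*s - 1.7034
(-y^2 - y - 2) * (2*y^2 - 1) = -2*y^4 - 2*y^3 - 3*y^2 + y + 2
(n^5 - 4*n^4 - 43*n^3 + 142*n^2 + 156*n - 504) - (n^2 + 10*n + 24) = n^5 - 4*n^4 - 43*n^3 + 141*n^2 + 146*n - 528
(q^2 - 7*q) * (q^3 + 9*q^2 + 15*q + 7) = q^5 + 2*q^4 - 48*q^3 - 98*q^2 - 49*q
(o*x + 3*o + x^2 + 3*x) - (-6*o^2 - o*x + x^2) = 6*o^2 + 2*o*x + 3*o + 3*x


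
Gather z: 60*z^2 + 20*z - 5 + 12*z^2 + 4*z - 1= 72*z^2 + 24*z - 6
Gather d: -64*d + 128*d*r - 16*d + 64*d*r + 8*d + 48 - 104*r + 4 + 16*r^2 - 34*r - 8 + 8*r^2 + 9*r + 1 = d*(192*r - 72) + 24*r^2 - 129*r + 45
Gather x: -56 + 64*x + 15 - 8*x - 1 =56*x - 42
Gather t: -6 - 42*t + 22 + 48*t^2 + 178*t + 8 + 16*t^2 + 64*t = 64*t^2 + 200*t + 24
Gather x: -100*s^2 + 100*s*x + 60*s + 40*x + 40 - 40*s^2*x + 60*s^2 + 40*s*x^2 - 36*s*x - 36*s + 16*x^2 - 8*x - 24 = -40*s^2 + 24*s + x^2*(40*s + 16) + x*(-40*s^2 + 64*s + 32) + 16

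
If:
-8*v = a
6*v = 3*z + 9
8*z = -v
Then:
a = -192/17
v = 24/17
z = -3/17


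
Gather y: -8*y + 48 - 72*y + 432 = 480 - 80*y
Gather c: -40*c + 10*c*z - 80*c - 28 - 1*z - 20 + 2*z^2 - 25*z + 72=c*(10*z - 120) + 2*z^2 - 26*z + 24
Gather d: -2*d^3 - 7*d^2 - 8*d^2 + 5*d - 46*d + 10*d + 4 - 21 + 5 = -2*d^3 - 15*d^2 - 31*d - 12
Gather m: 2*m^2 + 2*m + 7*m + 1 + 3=2*m^2 + 9*m + 4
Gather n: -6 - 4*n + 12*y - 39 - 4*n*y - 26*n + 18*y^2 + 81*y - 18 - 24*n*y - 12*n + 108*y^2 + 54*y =n*(-28*y - 42) + 126*y^2 + 147*y - 63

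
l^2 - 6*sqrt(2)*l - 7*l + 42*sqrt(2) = (l - 7)*(l - 6*sqrt(2))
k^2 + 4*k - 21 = (k - 3)*(k + 7)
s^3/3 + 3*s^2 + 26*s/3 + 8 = (s/3 + 1)*(s + 2)*(s + 4)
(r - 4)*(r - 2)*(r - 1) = r^3 - 7*r^2 + 14*r - 8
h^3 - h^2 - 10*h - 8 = (h - 4)*(h + 1)*(h + 2)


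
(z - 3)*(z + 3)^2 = z^3 + 3*z^2 - 9*z - 27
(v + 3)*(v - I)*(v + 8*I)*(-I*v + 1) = -I*v^4 + 8*v^3 - 3*I*v^3 + 24*v^2 - I*v^2 + 8*v - 3*I*v + 24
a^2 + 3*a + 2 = (a + 1)*(a + 2)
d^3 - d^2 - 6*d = d*(d - 3)*(d + 2)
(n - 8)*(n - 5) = n^2 - 13*n + 40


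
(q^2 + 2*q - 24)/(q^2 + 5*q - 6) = (q - 4)/(q - 1)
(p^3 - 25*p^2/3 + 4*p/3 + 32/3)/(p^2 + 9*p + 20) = (3*p^3 - 25*p^2 + 4*p + 32)/(3*(p^2 + 9*p + 20))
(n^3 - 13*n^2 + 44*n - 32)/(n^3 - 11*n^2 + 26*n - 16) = (n - 4)/(n - 2)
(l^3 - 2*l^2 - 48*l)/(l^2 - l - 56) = l*(l + 6)/(l + 7)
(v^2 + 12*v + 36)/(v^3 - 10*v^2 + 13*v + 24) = (v^2 + 12*v + 36)/(v^3 - 10*v^2 + 13*v + 24)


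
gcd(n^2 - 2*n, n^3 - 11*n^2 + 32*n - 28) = n - 2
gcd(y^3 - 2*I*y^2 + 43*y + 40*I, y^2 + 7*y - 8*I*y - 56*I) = y - 8*I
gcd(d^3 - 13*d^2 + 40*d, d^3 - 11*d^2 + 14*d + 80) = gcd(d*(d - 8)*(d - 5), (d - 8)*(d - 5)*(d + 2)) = d^2 - 13*d + 40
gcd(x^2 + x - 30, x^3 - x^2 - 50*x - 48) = x + 6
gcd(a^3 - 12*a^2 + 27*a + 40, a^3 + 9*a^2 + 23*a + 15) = a + 1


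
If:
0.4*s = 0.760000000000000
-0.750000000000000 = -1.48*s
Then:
No Solution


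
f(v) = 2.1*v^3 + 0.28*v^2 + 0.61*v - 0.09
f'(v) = 6.3*v^2 + 0.56*v + 0.61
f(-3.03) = -57.79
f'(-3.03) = 56.75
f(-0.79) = -1.43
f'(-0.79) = 4.10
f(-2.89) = -50.20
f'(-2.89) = 51.61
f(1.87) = 15.76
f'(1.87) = 23.69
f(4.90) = 256.68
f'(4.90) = 154.62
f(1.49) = 8.39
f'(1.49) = 15.43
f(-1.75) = -11.55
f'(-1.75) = 18.92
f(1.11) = 3.80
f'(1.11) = 8.99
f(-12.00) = -3595.89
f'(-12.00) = 901.09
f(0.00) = -0.09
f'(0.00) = 0.61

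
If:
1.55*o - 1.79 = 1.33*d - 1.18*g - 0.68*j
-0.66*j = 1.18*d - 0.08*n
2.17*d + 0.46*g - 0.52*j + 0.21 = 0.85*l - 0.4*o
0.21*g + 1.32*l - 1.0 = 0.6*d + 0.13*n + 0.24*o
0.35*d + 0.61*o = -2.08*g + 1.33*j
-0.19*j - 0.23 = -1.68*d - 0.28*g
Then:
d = 0.24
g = -0.78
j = -0.22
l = 1.54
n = 1.79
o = 2.05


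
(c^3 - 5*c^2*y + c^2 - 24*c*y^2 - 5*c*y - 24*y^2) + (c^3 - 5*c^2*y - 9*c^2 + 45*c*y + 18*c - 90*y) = 2*c^3 - 10*c^2*y - 8*c^2 - 24*c*y^2 + 40*c*y + 18*c - 24*y^2 - 90*y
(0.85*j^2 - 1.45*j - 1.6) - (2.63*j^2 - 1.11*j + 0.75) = -1.78*j^2 - 0.34*j - 2.35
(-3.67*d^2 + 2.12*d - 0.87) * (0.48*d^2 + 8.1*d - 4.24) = -1.7616*d^4 - 28.7094*d^3 + 32.3152*d^2 - 16.0358*d + 3.6888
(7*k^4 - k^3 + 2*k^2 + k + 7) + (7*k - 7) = 7*k^4 - k^3 + 2*k^2 + 8*k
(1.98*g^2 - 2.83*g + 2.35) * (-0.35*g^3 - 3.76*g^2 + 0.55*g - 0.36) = -0.693*g^5 - 6.4543*g^4 + 10.9073*g^3 - 11.1053*g^2 + 2.3113*g - 0.846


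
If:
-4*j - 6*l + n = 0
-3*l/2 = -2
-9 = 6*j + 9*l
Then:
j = -7/2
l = 4/3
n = -6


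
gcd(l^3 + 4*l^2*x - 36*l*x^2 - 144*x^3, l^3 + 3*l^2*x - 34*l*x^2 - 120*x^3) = -l^2 + 2*l*x + 24*x^2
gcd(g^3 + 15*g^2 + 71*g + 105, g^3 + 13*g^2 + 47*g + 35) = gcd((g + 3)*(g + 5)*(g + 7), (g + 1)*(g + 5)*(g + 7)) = g^2 + 12*g + 35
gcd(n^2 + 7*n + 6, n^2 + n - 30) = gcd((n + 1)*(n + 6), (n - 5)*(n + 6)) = n + 6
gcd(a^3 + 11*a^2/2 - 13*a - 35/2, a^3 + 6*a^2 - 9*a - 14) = a^2 + 8*a + 7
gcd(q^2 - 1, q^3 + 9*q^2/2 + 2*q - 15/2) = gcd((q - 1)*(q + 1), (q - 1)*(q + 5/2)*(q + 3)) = q - 1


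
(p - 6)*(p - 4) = p^2 - 10*p + 24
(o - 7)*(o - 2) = o^2 - 9*o + 14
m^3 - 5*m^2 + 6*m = m*(m - 3)*(m - 2)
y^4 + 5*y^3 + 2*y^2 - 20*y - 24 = (y - 2)*(y + 2)^2*(y + 3)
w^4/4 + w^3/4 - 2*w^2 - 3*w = w*(w/4 + 1/2)*(w - 3)*(w + 2)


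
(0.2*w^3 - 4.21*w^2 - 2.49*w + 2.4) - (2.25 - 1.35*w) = 0.2*w^3 - 4.21*w^2 - 1.14*w + 0.15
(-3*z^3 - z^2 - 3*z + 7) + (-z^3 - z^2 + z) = -4*z^3 - 2*z^2 - 2*z + 7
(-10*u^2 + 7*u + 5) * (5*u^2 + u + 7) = -50*u^4 + 25*u^3 - 38*u^2 + 54*u + 35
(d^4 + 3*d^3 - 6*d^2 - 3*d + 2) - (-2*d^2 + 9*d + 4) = d^4 + 3*d^3 - 4*d^2 - 12*d - 2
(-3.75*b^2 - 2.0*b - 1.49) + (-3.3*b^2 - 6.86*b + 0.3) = -7.05*b^2 - 8.86*b - 1.19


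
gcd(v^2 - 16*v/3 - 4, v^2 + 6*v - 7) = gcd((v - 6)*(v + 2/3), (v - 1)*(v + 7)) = 1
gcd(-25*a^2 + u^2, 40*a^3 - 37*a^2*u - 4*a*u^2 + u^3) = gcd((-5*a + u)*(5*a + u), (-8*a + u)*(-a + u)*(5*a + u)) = 5*a + u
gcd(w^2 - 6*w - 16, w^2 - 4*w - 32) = w - 8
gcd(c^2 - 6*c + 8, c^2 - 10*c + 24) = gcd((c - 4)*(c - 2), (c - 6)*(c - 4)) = c - 4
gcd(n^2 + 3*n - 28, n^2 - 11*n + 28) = n - 4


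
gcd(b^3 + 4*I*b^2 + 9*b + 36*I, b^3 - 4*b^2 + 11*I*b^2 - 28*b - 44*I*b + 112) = b + 4*I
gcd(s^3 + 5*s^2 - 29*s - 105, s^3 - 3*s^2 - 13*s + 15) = s^2 - 2*s - 15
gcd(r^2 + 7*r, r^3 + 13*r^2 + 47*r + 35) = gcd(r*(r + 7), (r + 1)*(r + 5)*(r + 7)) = r + 7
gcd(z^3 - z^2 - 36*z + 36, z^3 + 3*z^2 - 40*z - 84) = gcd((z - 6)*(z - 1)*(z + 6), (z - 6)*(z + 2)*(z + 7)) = z - 6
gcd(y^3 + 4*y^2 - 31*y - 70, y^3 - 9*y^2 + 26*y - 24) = 1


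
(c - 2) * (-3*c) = -3*c^2 + 6*c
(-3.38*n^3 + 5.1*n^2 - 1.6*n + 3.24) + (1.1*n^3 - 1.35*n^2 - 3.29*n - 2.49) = -2.28*n^3 + 3.75*n^2 - 4.89*n + 0.75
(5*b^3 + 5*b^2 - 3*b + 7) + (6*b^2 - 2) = 5*b^3 + 11*b^2 - 3*b + 5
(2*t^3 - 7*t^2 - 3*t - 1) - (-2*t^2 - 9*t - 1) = 2*t^3 - 5*t^2 + 6*t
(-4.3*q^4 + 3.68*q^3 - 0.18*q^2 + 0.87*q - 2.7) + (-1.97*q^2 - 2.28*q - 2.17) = -4.3*q^4 + 3.68*q^3 - 2.15*q^2 - 1.41*q - 4.87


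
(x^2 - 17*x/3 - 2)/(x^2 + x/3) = (x - 6)/x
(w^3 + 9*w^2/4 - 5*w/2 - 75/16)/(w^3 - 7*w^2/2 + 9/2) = (8*w^2 + 30*w + 25)/(8*(w^2 - 2*w - 3))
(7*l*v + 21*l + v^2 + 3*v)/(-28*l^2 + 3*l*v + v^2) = (v + 3)/(-4*l + v)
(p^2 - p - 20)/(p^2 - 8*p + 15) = (p + 4)/(p - 3)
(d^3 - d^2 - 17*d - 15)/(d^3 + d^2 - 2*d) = (d^3 - d^2 - 17*d - 15)/(d*(d^2 + d - 2))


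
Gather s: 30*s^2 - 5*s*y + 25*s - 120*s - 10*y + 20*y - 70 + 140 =30*s^2 + s*(-5*y - 95) + 10*y + 70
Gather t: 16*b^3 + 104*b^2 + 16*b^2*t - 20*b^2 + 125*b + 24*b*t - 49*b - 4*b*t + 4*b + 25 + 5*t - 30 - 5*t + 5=16*b^3 + 84*b^2 + 80*b + t*(16*b^2 + 20*b)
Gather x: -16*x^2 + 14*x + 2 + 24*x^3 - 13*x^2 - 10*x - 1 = 24*x^3 - 29*x^2 + 4*x + 1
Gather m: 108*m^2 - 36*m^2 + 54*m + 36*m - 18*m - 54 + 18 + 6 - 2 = 72*m^2 + 72*m - 32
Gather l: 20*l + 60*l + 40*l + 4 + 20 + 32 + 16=120*l + 72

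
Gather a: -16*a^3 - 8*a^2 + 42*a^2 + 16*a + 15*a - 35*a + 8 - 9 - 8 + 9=-16*a^3 + 34*a^2 - 4*a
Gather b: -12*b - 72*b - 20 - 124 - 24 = -84*b - 168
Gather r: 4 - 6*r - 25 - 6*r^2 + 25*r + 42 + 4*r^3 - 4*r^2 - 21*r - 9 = 4*r^3 - 10*r^2 - 2*r + 12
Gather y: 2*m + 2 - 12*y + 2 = 2*m - 12*y + 4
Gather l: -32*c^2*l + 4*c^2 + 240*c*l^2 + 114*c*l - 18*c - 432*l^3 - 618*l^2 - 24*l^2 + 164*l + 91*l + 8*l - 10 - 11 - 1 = 4*c^2 - 18*c - 432*l^3 + l^2*(240*c - 642) + l*(-32*c^2 + 114*c + 263) - 22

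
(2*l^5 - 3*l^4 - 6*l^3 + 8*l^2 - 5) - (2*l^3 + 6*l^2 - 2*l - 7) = 2*l^5 - 3*l^4 - 8*l^3 + 2*l^2 + 2*l + 2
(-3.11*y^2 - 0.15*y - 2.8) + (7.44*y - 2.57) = -3.11*y^2 + 7.29*y - 5.37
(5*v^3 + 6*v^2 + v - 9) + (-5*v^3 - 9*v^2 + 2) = -3*v^2 + v - 7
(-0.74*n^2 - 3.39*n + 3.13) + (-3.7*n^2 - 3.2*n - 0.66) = -4.44*n^2 - 6.59*n + 2.47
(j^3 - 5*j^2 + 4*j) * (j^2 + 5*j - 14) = j^5 - 35*j^3 + 90*j^2 - 56*j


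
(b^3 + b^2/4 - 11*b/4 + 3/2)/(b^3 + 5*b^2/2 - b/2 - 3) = (4*b - 3)/(2*(2*b + 3))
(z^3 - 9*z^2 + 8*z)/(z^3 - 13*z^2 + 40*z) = (z - 1)/(z - 5)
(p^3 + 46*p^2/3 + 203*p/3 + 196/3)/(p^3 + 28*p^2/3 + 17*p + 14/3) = (3*p^2 + 25*p + 28)/(3*p^2 + 7*p + 2)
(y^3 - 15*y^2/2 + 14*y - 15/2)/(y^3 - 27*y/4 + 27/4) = 2*(y^2 - 6*y + 5)/(2*y^2 + 3*y - 9)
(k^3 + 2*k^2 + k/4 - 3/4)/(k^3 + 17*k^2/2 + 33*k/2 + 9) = (k - 1/2)/(k + 6)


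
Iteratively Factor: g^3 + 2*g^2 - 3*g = (g + 3)*(g^2 - g) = g*(g + 3)*(g - 1)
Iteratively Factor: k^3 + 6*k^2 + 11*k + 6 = (k + 1)*(k^2 + 5*k + 6) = (k + 1)*(k + 2)*(k + 3)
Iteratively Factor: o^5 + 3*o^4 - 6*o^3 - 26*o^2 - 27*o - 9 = (o - 3)*(o^4 + 6*o^3 + 12*o^2 + 10*o + 3) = (o - 3)*(o + 1)*(o^3 + 5*o^2 + 7*o + 3) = (o - 3)*(o + 1)*(o + 3)*(o^2 + 2*o + 1) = (o - 3)*(o + 1)^2*(o + 3)*(o + 1)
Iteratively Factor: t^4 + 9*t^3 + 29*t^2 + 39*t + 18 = (t + 3)*(t^3 + 6*t^2 + 11*t + 6) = (t + 1)*(t + 3)*(t^2 + 5*t + 6) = (t + 1)*(t + 2)*(t + 3)*(t + 3)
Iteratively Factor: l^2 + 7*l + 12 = (l + 4)*(l + 3)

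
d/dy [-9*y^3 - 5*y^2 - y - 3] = -27*y^2 - 10*y - 1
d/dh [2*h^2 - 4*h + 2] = 4*h - 4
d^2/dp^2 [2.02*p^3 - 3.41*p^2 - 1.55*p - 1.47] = 12.12*p - 6.82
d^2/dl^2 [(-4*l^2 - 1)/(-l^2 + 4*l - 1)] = 2*(16*l^3 - 9*l^2 - 12*l + 19)/(l^6 - 12*l^5 + 51*l^4 - 88*l^3 + 51*l^2 - 12*l + 1)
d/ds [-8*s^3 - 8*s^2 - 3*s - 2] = -24*s^2 - 16*s - 3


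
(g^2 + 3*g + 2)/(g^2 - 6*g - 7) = (g + 2)/(g - 7)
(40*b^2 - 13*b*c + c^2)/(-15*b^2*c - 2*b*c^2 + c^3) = (-8*b + c)/(c*(3*b + c))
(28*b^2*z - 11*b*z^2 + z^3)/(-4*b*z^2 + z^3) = (-7*b + z)/z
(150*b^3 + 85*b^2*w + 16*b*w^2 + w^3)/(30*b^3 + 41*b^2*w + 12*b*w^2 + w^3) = (5*b + w)/(b + w)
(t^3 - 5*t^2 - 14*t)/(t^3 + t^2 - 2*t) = (t - 7)/(t - 1)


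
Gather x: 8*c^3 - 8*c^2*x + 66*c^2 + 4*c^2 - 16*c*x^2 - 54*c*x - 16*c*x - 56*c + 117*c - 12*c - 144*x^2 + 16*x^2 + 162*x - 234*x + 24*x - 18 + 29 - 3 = 8*c^3 + 70*c^2 + 49*c + x^2*(-16*c - 128) + x*(-8*c^2 - 70*c - 48) + 8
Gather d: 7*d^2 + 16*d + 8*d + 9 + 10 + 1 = 7*d^2 + 24*d + 20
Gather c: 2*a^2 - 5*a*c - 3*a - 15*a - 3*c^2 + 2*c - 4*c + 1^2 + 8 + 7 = 2*a^2 - 18*a - 3*c^2 + c*(-5*a - 2) + 16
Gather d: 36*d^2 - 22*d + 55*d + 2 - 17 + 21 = 36*d^2 + 33*d + 6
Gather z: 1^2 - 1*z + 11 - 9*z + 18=30 - 10*z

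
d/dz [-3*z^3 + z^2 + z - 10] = -9*z^2 + 2*z + 1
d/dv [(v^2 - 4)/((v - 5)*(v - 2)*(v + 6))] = (-v^2 - 4*v - 32)/(v^4 + 2*v^3 - 59*v^2 - 60*v + 900)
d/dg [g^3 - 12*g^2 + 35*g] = 3*g^2 - 24*g + 35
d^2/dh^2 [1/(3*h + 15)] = 2/(3*(h + 5)^3)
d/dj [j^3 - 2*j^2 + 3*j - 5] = 3*j^2 - 4*j + 3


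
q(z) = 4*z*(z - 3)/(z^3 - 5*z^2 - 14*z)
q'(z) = 4*z*(z - 3)*(-3*z^2 + 10*z + 14)/(z^3 - 5*z^2 - 14*z)^2 + 4*z/(z^3 - 5*z^2 - 14*z) + 4*(z - 3)/(z^3 - 5*z^2 - 14*z) = 4*(-z^2 + 6*z - 29)/(z^4 - 10*z^3 - 3*z^2 + 140*z + 196)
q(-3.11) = -2.18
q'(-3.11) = -1.82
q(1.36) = 0.35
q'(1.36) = -0.25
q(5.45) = -0.85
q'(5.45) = -0.78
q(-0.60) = 1.35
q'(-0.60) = -1.16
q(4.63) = -0.41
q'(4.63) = -0.37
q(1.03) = 0.44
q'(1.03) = -0.29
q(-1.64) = 5.97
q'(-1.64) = -17.17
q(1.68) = 0.27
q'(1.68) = -0.23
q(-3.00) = -2.40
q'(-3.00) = -2.24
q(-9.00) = -0.43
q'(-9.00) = -0.05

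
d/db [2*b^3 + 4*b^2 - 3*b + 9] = 6*b^2 + 8*b - 3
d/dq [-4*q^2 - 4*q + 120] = -8*q - 4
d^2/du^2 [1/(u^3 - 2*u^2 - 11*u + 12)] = 2*((2 - 3*u)*(u^3 - 2*u^2 - 11*u + 12) + (-3*u^2 + 4*u + 11)^2)/(u^3 - 2*u^2 - 11*u + 12)^3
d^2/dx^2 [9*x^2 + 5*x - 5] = 18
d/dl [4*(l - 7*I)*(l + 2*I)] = 8*l - 20*I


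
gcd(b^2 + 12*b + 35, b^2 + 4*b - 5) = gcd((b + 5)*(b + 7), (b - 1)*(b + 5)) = b + 5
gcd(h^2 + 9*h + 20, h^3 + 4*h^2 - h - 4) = h + 4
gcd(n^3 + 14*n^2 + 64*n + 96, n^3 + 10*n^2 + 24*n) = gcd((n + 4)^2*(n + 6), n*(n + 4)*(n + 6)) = n^2 + 10*n + 24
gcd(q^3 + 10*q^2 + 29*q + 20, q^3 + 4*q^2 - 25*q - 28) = q + 1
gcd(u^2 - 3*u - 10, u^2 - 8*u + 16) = 1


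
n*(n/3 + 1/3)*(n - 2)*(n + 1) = n^4/3 - n^2 - 2*n/3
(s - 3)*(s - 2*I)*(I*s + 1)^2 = -s^4 + 3*s^3 + 4*I*s^3 + 5*s^2 - 12*I*s^2 - 15*s - 2*I*s + 6*I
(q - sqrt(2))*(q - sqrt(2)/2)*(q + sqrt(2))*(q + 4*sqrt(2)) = q^4 + 7*sqrt(2)*q^3/2 - 6*q^2 - 7*sqrt(2)*q + 8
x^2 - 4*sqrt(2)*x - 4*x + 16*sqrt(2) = (x - 4)*(x - 4*sqrt(2))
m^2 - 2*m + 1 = (m - 1)^2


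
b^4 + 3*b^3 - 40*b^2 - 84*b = b*(b - 6)*(b + 2)*(b + 7)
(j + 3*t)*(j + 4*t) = j^2 + 7*j*t + 12*t^2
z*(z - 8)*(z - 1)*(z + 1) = z^4 - 8*z^3 - z^2 + 8*z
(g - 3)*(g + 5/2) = g^2 - g/2 - 15/2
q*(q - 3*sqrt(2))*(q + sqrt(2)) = q^3 - 2*sqrt(2)*q^2 - 6*q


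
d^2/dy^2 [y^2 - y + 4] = 2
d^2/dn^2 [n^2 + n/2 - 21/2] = 2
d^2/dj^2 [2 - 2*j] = 0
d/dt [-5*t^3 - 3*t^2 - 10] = 3*t*(-5*t - 2)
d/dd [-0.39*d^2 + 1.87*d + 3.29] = 1.87 - 0.78*d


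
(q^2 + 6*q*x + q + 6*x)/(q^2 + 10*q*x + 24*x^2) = (q + 1)/(q + 4*x)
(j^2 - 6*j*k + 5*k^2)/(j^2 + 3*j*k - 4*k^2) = (j - 5*k)/(j + 4*k)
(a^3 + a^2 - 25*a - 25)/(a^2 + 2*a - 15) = (a^2 - 4*a - 5)/(a - 3)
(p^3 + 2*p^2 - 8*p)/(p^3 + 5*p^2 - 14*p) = (p + 4)/(p + 7)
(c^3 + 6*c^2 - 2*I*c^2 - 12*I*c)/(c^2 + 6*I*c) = (c^2 + 2*c*(3 - I) - 12*I)/(c + 6*I)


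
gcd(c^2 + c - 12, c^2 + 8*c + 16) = c + 4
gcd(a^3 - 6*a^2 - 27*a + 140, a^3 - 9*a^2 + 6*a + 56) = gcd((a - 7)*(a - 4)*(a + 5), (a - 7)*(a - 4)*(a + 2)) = a^2 - 11*a + 28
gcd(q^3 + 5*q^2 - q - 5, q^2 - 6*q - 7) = q + 1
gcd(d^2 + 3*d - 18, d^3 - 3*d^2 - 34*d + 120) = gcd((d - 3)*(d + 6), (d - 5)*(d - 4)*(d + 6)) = d + 6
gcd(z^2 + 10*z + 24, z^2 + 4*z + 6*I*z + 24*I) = z + 4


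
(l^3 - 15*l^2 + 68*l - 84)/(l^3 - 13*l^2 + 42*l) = (l - 2)/l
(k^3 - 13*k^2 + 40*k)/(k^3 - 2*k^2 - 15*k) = (k - 8)/(k + 3)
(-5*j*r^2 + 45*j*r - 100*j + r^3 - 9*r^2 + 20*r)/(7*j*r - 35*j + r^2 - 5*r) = (-5*j*r + 20*j + r^2 - 4*r)/(7*j + r)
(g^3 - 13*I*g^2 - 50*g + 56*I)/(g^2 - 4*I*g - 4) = (g^2 - 11*I*g - 28)/(g - 2*I)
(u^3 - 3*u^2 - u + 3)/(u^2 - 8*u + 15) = (u^2 - 1)/(u - 5)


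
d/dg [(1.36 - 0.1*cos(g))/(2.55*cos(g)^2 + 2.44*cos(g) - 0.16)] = (-0.255*cos(g)^2 + 6.936*cos(g) + 3.3024)*sin(g)/(6.5025*cos(g)^4 + 12.444*cos(g)^3 + 5.1376*cos(g)^2 - 0.7808*cos(g) + 0.0256)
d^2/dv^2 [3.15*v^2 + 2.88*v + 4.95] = 6.30000000000000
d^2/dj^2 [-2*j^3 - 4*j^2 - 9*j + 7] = -12*j - 8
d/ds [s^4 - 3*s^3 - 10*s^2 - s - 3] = 4*s^3 - 9*s^2 - 20*s - 1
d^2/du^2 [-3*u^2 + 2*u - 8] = -6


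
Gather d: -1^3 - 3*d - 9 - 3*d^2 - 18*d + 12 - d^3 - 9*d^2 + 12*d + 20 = -d^3 - 12*d^2 - 9*d + 22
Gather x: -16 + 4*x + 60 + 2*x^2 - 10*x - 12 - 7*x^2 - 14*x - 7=-5*x^2 - 20*x + 25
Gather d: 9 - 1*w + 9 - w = 18 - 2*w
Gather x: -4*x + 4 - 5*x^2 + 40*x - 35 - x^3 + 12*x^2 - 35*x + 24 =-x^3 + 7*x^2 + x - 7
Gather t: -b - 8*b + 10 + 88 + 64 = 162 - 9*b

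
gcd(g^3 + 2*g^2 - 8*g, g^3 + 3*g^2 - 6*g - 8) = g^2 + 2*g - 8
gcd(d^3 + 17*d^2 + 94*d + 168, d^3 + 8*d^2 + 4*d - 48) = d^2 + 10*d + 24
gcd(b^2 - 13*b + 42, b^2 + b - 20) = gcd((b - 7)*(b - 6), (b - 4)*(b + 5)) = 1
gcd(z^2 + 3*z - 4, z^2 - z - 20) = z + 4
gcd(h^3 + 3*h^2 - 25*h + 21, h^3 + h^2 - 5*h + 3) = h - 1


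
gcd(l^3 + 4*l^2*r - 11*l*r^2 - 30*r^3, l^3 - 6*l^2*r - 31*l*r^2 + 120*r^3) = -l^2 - 2*l*r + 15*r^2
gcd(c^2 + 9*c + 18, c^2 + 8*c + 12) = c + 6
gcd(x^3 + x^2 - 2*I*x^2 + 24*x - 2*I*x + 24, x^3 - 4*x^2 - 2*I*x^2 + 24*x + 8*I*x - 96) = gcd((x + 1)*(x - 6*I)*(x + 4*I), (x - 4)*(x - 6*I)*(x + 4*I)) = x^2 - 2*I*x + 24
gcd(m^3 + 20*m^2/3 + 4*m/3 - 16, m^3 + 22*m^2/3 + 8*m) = m + 6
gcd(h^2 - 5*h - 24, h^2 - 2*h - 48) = h - 8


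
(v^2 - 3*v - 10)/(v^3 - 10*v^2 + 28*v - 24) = (v^2 - 3*v - 10)/(v^3 - 10*v^2 + 28*v - 24)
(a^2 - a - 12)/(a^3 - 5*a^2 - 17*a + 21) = (a - 4)/(a^2 - 8*a + 7)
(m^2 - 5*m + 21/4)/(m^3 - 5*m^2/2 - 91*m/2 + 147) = (m - 3/2)/(m^2 + m - 42)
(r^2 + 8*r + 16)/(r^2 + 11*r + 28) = (r + 4)/(r + 7)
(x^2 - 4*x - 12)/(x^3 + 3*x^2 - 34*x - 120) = (x + 2)/(x^2 + 9*x + 20)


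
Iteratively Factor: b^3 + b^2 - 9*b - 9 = (b + 1)*(b^2 - 9) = (b - 3)*(b + 1)*(b + 3)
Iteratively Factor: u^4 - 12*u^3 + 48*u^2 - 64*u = (u)*(u^3 - 12*u^2 + 48*u - 64) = u*(u - 4)*(u^2 - 8*u + 16) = u*(u - 4)^2*(u - 4)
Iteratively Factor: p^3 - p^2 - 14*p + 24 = (p - 3)*(p^2 + 2*p - 8) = (p - 3)*(p - 2)*(p + 4)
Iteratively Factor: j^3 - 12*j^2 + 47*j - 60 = (j - 3)*(j^2 - 9*j + 20) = (j - 5)*(j - 3)*(j - 4)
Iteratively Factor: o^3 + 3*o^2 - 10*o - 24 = (o + 2)*(o^2 + o - 12) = (o - 3)*(o + 2)*(o + 4)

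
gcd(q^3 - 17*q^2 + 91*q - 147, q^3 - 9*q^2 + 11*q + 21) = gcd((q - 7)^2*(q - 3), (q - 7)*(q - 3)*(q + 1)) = q^2 - 10*q + 21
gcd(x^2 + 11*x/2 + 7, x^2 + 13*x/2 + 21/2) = x + 7/2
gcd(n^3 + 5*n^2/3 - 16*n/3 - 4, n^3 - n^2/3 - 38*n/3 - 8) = n^2 + 11*n/3 + 2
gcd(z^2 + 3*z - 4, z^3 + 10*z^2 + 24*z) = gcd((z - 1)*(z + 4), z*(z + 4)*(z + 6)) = z + 4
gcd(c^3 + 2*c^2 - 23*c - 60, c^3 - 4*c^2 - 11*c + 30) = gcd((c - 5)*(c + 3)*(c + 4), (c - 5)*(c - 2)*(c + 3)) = c^2 - 2*c - 15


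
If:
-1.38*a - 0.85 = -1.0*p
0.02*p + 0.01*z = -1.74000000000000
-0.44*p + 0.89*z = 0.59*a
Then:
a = -42.90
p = -58.35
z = -57.29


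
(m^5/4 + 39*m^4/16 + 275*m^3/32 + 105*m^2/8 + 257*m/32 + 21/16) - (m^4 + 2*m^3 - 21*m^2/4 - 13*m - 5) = m^5/4 + 23*m^4/16 + 211*m^3/32 + 147*m^2/8 + 673*m/32 + 101/16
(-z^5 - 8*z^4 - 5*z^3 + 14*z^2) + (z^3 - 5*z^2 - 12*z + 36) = -z^5 - 8*z^4 - 4*z^3 + 9*z^2 - 12*z + 36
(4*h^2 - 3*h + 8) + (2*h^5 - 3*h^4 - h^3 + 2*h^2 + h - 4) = 2*h^5 - 3*h^4 - h^3 + 6*h^2 - 2*h + 4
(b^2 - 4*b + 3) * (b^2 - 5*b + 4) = b^4 - 9*b^3 + 27*b^2 - 31*b + 12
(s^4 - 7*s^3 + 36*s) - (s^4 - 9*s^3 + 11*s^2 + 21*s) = 2*s^3 - 11*s^2 + 15*s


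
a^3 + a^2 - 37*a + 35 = (a - 5)*(a - 1)*(a + 7)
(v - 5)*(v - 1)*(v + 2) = v^3 - 4*v^2 - 7*v + 10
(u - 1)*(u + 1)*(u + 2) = u^3 + 2*u^2 - u - 2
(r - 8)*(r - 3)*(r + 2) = r^3 - 9*r^2 + 2*r + 48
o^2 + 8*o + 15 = (o + 3)*(o + 5)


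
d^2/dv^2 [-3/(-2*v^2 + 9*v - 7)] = 6*(-4*v^2 + 18*v + (4*v - 9)^2 - 14)/(2*v^2 - 9*v + 7)^3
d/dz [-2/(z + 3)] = 2/(z + 3)^2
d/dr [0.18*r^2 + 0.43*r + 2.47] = 0.36*r + 0.43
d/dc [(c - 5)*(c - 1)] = 2*c - 6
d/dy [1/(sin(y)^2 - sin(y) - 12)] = (1 - 2*sin(y))*cos(y)/(sin(y) + cos(y)^2 + 11)^2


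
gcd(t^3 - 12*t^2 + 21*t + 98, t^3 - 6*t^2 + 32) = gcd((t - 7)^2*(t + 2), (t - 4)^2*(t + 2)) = t + 2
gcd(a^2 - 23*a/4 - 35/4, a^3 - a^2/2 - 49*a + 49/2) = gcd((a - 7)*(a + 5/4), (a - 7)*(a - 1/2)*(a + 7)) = a - 7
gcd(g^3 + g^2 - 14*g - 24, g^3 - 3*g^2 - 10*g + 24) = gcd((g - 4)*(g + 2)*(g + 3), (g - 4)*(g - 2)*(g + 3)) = g^2 - g - 12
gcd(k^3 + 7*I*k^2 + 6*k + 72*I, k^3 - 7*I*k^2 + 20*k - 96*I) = k^2 + I*k + 12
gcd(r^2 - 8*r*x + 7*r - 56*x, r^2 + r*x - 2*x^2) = 1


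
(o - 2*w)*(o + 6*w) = o^2 + 4*o*w - 12*w^2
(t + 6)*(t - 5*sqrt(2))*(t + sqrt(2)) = t^3 - 4*sqrt(2)*t^2 + 6*t^2 - 24*sqrt(2)*t - 10*t - 60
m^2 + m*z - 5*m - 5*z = (m - 5)*(m + z)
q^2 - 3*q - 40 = (q - 8)*(q + 5)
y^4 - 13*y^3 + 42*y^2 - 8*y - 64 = (y - 8)*(y - 4)*(y - 2)*(y + 1)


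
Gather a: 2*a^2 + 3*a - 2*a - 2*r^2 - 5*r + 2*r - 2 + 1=2*a^2 + a - 2*r^2 - 3*r - 1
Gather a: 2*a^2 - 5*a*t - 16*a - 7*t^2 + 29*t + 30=2*a^2 + a*(-5*t - 16) - 7*t^2 + 29*t + 30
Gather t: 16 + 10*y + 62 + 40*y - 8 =50*y + 70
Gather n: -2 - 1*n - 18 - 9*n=-10*n - 20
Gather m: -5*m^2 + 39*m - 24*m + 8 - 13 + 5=-5*m^2 + 15*m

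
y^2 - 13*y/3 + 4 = (y - 3)*(y - 4/3)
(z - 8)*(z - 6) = z^2 - 14*z + 48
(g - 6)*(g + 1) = g^2 - 5*g - 6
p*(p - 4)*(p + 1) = p^3 - 3*p^2 - 4*p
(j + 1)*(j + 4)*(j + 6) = j^3 + 11*j^2 + 34*j + 24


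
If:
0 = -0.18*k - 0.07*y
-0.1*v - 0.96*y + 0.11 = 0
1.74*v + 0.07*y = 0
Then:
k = -0.04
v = -0.00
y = 0.12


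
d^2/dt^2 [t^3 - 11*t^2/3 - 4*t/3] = 6*t - 22/3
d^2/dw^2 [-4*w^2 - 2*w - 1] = -8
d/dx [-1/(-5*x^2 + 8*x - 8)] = 2*(4 - 5*x)/(5*x^2 - 8*x + 8)^2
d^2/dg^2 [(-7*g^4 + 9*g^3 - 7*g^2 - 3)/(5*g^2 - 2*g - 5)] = 2*(-175*g^6 + 210*g^5 + 441*g^4 - 369*g^3 - 1530*g^2 + 765*g - 262)/(125*g^6 - 150*g^5 - 315*g^4 + 292*g^3 + 315*g^2 - 150*g - 125)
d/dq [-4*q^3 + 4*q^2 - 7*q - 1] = -12*q^2 + 8*q - 7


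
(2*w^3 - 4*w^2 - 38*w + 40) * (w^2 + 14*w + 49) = 2*w^5 + 24*w^4 + 4*w^3 - 688*w^2 - 1302*w + 1960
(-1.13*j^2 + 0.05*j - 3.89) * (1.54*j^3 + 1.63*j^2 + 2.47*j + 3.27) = -1.7402*j^5 - 1.7649*j^4 - 8.7002*j^3 - 9.9123*j^2 - 9.4448*j - 12.7203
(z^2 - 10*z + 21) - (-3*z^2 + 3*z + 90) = 4*z^2 - 13*z - 69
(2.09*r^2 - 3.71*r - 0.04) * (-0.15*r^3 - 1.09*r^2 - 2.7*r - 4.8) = -0.3135*r^5 - 1.7216*r^4 - 1.5931*r^3 + 0.0286000000000026*r^2 + 17.916*r + 0.192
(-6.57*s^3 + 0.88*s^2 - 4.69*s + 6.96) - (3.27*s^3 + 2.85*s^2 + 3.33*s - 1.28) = -9.84*s^3 - 1.97*s^2 - 8.02*s + 8.24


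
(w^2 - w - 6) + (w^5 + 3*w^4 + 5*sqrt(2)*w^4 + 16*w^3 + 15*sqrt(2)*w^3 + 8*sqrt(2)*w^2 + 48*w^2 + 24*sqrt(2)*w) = w^5 + 3*w^4 + 5*sqrt(2)*w^4 + 16*w^3 + 15*sqrt(2)*w^3 + 8*sqrt(2)*w^2 + 49*w^2 - w + 24*sqrt(2)*w - 6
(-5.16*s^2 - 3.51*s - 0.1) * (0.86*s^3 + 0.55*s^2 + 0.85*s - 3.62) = -4.4376*s^5 - 5.8566*s^4 - 6.4025*s^3 + 15.6407*s^2 + 12.6212*s + 0.362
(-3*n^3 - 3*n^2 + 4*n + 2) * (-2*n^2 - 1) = 6*n^5 + 6*n^4 - 5*n^3 - n^2 - 4*n - 2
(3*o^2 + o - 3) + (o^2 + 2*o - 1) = 4*o^2 + 3*o - 4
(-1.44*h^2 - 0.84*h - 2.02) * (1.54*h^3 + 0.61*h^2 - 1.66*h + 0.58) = -2.2176*h^5 - 2.172*h^4 - 1.2328*h^3 - 0.673*h^2 + 2.866*h - 1.1716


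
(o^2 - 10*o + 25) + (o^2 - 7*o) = 2*o^2 - 17*o + 25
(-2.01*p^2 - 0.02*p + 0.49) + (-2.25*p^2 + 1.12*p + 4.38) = -4.26*p^2 + 1.1*p + 4.87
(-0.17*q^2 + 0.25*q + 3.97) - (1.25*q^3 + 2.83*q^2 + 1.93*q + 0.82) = -1.25*q^3 - 3.0*q^2 - 1.68*q + 3.15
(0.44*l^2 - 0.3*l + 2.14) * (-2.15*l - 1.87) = -0.946*l^3 - 0.1778*l^2 - 4.04*l - 4.0018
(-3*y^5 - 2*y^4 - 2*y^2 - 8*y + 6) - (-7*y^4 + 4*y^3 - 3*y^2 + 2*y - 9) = -3*y^5 + 5*y^4 - 4*y^3 + y^2 - 10*y + 15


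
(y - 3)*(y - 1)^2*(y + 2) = y^4 - 3*y^3 - 3*y^2 + 11*y - 6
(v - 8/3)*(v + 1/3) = v^2 - 7*v/3 - 8/9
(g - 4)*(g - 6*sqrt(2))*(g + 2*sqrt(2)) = g^3 - 4*sqrt(2)*g^2 - 4*g^2 - 24*g + 16*sqrt(2)*g + 96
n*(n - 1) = n^2 - n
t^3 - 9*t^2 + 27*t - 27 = (t - 3)^3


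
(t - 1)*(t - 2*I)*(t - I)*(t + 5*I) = t^4 - t^3 + 2*I*t^3 + 13*t^2 - 2*I*t^2 - 13*t - 10*I*t + 10*I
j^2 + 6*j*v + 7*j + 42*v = (j + 7)*(j + 6*v)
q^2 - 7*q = q*(q - 7)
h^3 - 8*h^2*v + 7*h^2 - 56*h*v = h*(h + 7)*(h - 8*v)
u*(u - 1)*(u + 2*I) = u^3 - u^2 + 2*I*u^2 - 2*I*u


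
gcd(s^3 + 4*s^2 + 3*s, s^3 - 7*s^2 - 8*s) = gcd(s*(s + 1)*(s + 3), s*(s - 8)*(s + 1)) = s^2 + s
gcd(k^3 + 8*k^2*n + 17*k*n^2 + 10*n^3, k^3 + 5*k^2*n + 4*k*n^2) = k + n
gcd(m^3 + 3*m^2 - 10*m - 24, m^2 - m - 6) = m^2 - m - 6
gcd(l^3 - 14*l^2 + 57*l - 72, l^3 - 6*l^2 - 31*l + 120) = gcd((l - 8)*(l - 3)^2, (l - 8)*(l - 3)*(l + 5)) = l^2 - 11*l + 24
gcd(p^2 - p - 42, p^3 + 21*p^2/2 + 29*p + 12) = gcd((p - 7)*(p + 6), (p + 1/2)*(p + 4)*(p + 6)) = p + 6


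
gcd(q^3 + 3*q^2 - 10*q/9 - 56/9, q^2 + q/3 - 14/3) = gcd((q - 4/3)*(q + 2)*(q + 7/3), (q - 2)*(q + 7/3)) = q + 7/3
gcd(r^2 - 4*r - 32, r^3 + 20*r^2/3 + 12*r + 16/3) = r + 4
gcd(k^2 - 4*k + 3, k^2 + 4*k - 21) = k - 3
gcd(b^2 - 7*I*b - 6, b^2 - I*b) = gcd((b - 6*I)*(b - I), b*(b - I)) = b - I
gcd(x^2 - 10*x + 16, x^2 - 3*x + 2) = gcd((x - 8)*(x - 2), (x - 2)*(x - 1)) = x - 2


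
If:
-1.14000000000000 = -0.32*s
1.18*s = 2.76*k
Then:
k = 1.52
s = 3.56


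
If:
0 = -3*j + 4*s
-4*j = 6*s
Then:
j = 0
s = 0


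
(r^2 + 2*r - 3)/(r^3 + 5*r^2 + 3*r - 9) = 1/(r + 3)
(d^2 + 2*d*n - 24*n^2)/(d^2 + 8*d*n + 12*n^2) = (d - 4*n)/(d + 2*n)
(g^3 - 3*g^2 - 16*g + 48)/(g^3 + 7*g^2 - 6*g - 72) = (g - 4)/(g + 6)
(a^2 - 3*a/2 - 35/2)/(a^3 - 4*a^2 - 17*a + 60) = (a + 7/2)/(a^2 + a - 12)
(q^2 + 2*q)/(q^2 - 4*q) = (q + 2)/(q - 4)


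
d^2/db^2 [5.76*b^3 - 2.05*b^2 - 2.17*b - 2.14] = 34.56*b - 4.1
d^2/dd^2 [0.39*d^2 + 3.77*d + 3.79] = 0.780000000000000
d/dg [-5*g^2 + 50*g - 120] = 50 - 10*g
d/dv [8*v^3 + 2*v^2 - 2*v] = 24*v^2 + 4*v - 2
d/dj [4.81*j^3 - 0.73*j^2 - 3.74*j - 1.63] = 14.43*j^2 - 1.46*j - 3.74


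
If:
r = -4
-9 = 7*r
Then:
No Solution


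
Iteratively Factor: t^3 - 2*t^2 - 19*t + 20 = (t - 1)*(t^2 - t - 20) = (t - 5)*(t - 1)*(t + 4)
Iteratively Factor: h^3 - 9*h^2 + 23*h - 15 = (h - 5)*(h^2 - 4*h + 3) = (h - 5)*(h - 3)*(h - 1)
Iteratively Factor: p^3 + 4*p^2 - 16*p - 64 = (p - 4)*(p^2 + 8*p + 16) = (p - 4)*(p + 4)*(p + 4)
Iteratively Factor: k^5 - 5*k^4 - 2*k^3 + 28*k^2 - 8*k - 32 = (k - 4)*(k^4 - k^3 - 6*k^2 + 4*k + 8) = (k - 4)*(k + 2)*(k^3 - 3*k^2 + 4) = (k - 4)*(k - 2)*(k + 2)*(k^2 - k - 2) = (k - 4)*(k - 2)^2*(k + 2)*(k + 1)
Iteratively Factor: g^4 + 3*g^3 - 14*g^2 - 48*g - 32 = (g + 2)*(g^3 + g^2 - 16*g - 16) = (g - 4)*(g + 2)*(g^2 + 5*g + 4) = (g - 4)*(g + 1)*(g + 2)*(g + 4)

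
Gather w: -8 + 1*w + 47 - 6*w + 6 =45 - 5*w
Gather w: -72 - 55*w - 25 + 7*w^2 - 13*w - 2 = 7*w^2 - 68*w - 99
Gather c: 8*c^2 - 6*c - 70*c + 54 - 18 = 8*c^2 - 76*c + 36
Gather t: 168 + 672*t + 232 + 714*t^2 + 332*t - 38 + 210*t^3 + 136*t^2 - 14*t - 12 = 210*t^3 + 850*t^2 + 990*t + 350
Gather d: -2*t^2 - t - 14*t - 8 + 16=-2*t^2 - 15*t + 8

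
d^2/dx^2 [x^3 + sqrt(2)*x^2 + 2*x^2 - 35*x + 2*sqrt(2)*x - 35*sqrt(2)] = 6*x + 2*sqrt(2) + 4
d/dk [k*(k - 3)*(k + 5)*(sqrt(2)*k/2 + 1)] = 2*sqrt(2)*k^3 + 3*k^2 + 3*sqrt(2)*k^2 - 15*sqrt(2)*k + 4*k - 15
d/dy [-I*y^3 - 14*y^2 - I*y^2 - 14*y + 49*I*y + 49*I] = -3*I*y^2 - 28*y - 2*I*y - 14 + 49*I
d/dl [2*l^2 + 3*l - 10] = 4*l + 3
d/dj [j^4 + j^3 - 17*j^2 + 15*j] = 4*j^3 + 3*j^2 - 34*j + 15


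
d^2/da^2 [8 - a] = 0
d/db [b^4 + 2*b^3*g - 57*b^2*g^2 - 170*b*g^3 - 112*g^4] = 4*b^3 + 6*b^2*g - 114*b*g^2 - 170*g^3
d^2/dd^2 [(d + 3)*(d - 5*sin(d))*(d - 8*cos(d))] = 5*d^2*sin(d) + 8*d^2*cos(d) + 47*d*sin(d) - 80*d*sin(2*d) + 4*d*cos(d) + 6*d + 38*sin(d) - 240*sin(2*d) - 46*cos(d) + 80*cos(2*d) + 6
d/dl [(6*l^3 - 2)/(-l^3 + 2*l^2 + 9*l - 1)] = 2*(6*l^4 + 54*l^3 - 12*l^2 + 4*l + 9)/(l^6 - 4*l^5 - 14*l^4 + 38*l^3 + 77*l^2 - 18*l + 1)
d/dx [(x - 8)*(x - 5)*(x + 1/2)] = 3*x^2 - 25*x + 67/2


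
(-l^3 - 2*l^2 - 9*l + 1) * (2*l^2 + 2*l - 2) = -2*l^5 - 6*l^4 - 20*l^3 - 12*l^2 + 20*l - 2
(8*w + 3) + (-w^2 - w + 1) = -w^2 + 7*w + 4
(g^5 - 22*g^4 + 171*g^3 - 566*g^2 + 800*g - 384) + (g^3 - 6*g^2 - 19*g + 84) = g^5 - 22*g^4 + 172*g^3 - 572*g^2 + 781*g - 300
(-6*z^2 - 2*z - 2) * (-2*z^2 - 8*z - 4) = 12*z^4 + 52*z^3 + 44*z^2 + 24*z + 8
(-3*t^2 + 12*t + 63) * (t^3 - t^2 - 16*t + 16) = -3*t^5 + 15*t^4 + 99*t^3 - 303*t^2 - 816*t + 1008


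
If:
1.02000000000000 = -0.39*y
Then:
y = -2.62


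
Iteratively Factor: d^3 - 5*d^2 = (d)*(d^2 - 5*d) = d*(d - 5)*(d)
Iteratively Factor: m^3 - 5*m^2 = (m)*(m^2 - 5*m) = m*(m - 5)*(m)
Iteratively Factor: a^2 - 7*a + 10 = (a - 5)*(a - 2)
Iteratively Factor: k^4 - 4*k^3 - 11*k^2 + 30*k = (k + 3)*(k^3 - 7*k^2 + 10*k) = k*(k + 3)*(k^2 - 7*k + 10) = k*(k - 5)*(k + 3)*(k - 2)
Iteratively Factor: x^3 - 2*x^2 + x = (x)*(x^2 - 2*x + 1) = x*(x - 1)*(x - 1)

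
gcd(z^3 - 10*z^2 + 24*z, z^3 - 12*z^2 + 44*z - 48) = z^2 - 10*z + 24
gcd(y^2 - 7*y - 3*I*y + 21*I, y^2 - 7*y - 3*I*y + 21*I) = y^2 + y*(-7 - 3*I) + 21*I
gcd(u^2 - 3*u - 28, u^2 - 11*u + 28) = u - 7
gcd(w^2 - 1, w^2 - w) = w - 1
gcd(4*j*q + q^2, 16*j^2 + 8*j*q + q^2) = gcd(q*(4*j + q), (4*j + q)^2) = 4*j + q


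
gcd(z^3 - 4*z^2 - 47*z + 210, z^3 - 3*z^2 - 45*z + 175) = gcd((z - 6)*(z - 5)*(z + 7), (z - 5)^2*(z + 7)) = z^2 + 2*z - 35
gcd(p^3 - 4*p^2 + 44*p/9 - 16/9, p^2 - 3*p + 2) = p - 2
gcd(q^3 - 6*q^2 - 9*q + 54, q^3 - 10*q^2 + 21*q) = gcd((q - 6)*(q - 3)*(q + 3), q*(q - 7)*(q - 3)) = q - 3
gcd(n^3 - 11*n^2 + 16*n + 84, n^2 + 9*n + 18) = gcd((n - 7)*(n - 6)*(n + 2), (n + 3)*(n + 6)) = 1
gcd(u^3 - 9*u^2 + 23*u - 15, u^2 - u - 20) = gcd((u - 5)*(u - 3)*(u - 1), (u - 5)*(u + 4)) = u - 5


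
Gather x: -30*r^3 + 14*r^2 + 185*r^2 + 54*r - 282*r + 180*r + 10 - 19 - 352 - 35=-30*r^3 + 199*r^2 - 48*r - 396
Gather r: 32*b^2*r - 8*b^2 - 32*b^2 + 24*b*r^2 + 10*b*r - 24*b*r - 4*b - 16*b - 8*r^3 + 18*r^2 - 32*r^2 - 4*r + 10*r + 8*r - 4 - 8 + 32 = -40*b^2 - 20*b - 8*r^3 + r^2*(24*b - 14) + r*(32*b^2 - 14*b + 14) + 20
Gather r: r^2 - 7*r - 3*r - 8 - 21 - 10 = r^2 - 10*r - 39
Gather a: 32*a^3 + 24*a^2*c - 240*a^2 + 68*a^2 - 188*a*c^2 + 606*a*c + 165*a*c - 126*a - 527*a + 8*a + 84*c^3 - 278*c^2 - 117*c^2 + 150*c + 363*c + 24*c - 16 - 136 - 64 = 32*a^3 + a^2*(24*c - 172) + a*(-188*c^2 + 771*c - 645) + 84*c^3 - 395*c^2 + 537*c - 216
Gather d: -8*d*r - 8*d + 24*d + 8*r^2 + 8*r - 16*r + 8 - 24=d*(16 - 8*r) + 8*r^2 - 8*r - 16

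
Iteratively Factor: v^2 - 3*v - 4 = (v - 4)*(v + 1)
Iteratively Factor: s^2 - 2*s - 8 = (s - 4)*(s + 2)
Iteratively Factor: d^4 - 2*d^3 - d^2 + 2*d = (d)*(d^3 - 2*d^2 - d + 2) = d*(d - 2)*(d^2 - 1) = d*(d - 2)*(d + 1)*(d - 1)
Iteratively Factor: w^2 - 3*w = (w)*(w - 3)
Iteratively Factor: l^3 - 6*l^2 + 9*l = (l - 3)*(l^2 - 3*l) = (l - 3)^2*(l)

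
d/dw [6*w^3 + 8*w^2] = 2*w*(9*w + 8)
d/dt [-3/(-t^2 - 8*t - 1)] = 6*(-t - 4)/(t^2 + 8*t + 1)^2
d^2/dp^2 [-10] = 0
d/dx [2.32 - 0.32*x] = -0.320000000000000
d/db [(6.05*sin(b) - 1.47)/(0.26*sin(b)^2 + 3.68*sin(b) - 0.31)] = (-1.573*sin(b)^2 + 0.764399999999998*sin(b) + 3.5341)*cos(b)/(0.0676*sin(b)^4 + 1.9136*sin(b)^3 + 13.3812*sin(b)^2 - 2.2816*sin(b) + 0.0961)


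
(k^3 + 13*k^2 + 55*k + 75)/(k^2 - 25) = (k^2 + 8*k + 15)/(k - 5)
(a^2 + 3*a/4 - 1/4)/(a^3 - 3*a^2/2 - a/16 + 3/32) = 8*(a + 1)/(8*a^2 - 10*a - 3)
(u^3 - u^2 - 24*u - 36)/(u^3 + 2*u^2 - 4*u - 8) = (u^2 - 3*u - 18)/(u^2 - 4)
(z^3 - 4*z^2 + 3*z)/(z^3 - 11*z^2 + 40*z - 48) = z*(z - 1)/(z^2 - 8*z + 16)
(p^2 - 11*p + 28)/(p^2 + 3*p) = (p^2 - 11*p + 28)/(p*(p + 3))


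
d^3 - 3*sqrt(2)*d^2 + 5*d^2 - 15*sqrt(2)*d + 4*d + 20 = (d + 5)*(d - 2*sqrt(2))*(d - sqrt(2))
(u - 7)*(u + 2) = u^2 - 5*u - 14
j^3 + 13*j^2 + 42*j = j*(j + 6)*(j + 7)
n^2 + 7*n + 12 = (n + 3)*(n + 4)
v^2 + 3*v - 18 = (v - 3)*(v + 6)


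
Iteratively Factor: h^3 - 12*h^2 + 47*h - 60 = (h - 4)*(h^2 - 8*h + 15) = (h - 4)*(h - 3)*(h - 5)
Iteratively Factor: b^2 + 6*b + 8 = (b + 4)*(b + 2)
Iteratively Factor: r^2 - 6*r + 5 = (r - 5)*(r - 1)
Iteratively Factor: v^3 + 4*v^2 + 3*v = (v + 3)*(v^2 + v) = (v + 1)*(v + 3)*(v)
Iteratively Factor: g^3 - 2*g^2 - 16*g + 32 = (g + 4)*(g^2 - 6*g + 8) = (g - 2)*(g + 4)*(g - 4)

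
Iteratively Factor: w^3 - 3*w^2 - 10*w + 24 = (w + 3)*(w^2 - 6*w + 8) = (w - 4)*(w + 3)*(w - 2)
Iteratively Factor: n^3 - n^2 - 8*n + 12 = (n - 2)*(n^2 + n - 6) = (n - 2)^2*(n + 3)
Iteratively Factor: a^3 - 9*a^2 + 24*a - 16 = (a - 4)*(a^2 - 5*a + 4) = (a - 4)*(a - 1)*(a - 4)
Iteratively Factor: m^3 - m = (m)*(m^2 - 1) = m*(m + 1)*(m - 1)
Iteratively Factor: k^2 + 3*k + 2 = (k + 1)*(k + 2)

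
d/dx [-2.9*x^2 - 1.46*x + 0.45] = -5.8*x - 1.46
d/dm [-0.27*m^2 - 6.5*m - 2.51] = -0.54*m - 6.5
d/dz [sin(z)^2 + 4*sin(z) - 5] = 2*(sin(z) + 2)*cos(z)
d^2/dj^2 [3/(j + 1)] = 6/(j + 1)^3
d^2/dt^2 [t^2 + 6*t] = 2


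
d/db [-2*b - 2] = -2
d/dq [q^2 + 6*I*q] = 2*q + 6*I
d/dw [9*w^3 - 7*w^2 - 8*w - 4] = 27*w^2 - 14*w - 8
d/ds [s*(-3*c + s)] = -3*c + 2*s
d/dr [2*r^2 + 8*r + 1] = 4*r + 8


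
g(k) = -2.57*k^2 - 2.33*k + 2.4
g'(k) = -5.14*k - 2.33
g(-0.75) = 2.70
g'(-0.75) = 1.52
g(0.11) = 2.11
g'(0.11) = -2.90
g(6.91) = -136.41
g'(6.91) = -37.85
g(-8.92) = -181.30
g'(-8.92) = 43.52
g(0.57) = 0.24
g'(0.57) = -5.26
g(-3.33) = -18.34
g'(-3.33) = 14.79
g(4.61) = -62.96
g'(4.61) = -26.03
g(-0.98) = 2.22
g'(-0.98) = 2.71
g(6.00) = -104.10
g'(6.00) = -33.17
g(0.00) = 2.40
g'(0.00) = -2.33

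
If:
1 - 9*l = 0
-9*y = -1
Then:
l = 1/9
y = 1/9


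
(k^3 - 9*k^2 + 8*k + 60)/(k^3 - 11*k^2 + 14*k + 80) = (k - 6)/(k - 8)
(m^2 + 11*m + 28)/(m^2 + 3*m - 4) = (m + 7)/(m - 1)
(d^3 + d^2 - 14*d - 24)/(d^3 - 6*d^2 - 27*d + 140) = (d^2 + 5*d + 6)/(d^2 - 2*d - 35)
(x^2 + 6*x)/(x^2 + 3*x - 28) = x*(x + 6)/(x^2 + 3*x - 28)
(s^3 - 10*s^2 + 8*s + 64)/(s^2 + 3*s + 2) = (s^2 - 12*s + 32)/(s + 1)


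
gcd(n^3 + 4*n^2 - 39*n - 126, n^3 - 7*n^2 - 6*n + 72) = n^2 - 3*n - 18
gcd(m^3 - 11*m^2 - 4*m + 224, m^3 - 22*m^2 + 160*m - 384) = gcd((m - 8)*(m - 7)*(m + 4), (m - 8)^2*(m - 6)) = m - 8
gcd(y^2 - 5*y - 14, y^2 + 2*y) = y + 2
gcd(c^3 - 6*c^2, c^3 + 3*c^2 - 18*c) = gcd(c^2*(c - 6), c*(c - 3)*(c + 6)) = c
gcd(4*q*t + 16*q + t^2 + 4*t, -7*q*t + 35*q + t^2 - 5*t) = 1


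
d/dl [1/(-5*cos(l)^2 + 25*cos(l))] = (5 - 2*cos(l))*sin(l)/(5*(cos(l) - 5)^2*cos(l)^2)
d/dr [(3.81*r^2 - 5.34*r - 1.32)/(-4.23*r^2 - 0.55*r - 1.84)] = (-24.6837*r^2 - 25.188*r + 9.0996)/(17.8929*r^4 + 4.653*r^3 + 15.8689*r^2 + 2.024*r + 3.3856)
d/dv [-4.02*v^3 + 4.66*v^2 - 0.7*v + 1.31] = -12.06*v^2 + 9.32*v - 0.7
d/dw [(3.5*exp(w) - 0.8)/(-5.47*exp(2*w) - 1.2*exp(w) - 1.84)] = (19.145*exp(2*w) - 8.752*exp(w) - 7.4)*exp(w)/(29.9209*exp(4*w) + 13.128*exp(3*w) + 21.5696*exp(2*w) + 4.416*exp(w) + 3.3856)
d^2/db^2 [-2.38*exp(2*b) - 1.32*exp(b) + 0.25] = (-9.52*exp(b) - 1.32)*exp(b)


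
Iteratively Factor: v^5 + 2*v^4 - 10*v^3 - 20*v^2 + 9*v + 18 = (v + 2)*(v^4 - 10*v^2 + 9) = (v - 3)*(v + 2)*(v^3 + 3*v^2 - v - 3) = (v - 3)*(v - 1)*(v + 2)*(v^2 + 4*v + 3) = (v - 3)*(v - 1)*(v + 1)*(v + 2)*(v + 3)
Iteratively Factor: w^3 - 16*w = (w)*(w^2 - 16) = w*(w + 4)*(w - 4)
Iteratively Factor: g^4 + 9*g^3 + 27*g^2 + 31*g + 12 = (g + 1)*(g^3 + 8*g^2 + 19*g + 12) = (g + 1)^2*(g^2 + 7*g + 12) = (g + 1)^2*(g + 4)*(g + 3)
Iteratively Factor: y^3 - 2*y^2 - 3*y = (y + 1)*(y^2 - 3*y) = y*(y + 1)*(y - 3)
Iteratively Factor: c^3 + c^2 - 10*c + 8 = (c - 2)*(c^2 + 3*c - 4) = (c - 2)*(c - 1)*(c + 4)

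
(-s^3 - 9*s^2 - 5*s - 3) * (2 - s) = s^4 + 7*s^3 - 13*s^2 - 7*s - 6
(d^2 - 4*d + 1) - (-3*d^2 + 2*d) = 4*d^2 - 6*d + 1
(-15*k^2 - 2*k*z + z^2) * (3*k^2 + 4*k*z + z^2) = -45*k^4 - 66*k^3*z - 20*k^2*z^2 + 2*k*z^3 + z^4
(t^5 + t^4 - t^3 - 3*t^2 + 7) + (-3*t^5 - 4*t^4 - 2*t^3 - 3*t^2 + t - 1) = -2*t^5 - 3*t^4 - 3*t^3 - 6*t^2 + t + 6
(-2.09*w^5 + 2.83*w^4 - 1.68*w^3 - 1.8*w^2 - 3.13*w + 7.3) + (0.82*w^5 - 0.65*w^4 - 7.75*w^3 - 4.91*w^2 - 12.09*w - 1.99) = -1.27*w^5 + 2.18*w^4 - 9.43*w^3 - 6.71*w^2 - 15.22*w + 5.31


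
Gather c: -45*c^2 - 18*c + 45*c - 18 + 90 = -45*c^2 + 27*c + 72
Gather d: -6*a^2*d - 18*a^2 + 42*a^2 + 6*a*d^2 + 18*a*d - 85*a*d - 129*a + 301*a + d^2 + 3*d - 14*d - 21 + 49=24*a^2 + 172*a + d^2*(6*a + 1) + d*(-6*a^2 - 67*a - 11) + 28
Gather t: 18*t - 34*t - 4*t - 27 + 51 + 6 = 30 - 20*t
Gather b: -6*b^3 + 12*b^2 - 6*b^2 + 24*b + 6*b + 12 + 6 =-6*b^3 + 6*b^2 + 30*b + 18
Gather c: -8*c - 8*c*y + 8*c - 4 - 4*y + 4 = -8*c*y - 4*y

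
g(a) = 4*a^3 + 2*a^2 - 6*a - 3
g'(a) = 12*a^2 + 4*a - 6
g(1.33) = 1.97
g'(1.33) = 20.55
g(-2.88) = -64.68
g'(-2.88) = 82.01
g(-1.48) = -2.71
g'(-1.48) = 14.36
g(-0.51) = 0.05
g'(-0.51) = -4.92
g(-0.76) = 0.96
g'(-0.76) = -2.11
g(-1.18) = 0.29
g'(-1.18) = 5.99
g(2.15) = 33.10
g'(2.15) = 58.07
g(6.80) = 1306.41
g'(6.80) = 576.08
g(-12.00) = -6555.00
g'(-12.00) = 1674.00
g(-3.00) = -75.00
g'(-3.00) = 90.00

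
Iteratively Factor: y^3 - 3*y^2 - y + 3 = (y - 1)*(y^2 - 2*y - 3) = (y - 3)*(y - 1)*(y + 1)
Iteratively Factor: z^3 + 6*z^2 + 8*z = (z + 2)*(z^2 + 4*z) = z*(z + 2)*(z + 4)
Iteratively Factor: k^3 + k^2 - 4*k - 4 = (k + 1)*(k^2 - 4) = (k - 2)*(k + 1)*(k + 2)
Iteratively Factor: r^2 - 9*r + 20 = (r - 5)*(r - 4)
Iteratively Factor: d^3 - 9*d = (d)*(d^2 - 9) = d*(d - 3)*(d + 3)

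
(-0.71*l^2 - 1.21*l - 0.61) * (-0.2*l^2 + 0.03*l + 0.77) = 0.142*l^4 + 0.2207*l^3 - 0.461*l^2 - 0.95*l - 0.4697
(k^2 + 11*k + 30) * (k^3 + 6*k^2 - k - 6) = k^5 + 17*k^4 + 95*k^3 + 163*k^2 - 96*k - 180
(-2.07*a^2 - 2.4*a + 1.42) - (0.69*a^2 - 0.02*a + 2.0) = -2.76*a^2 - 2.38*a - 0.58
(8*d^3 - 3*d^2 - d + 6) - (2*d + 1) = 8*d^3 - 3*d^2 - 3*d + 5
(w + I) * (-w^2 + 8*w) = -w^3 + 8*w^2 - I*w^2 + 8*I*w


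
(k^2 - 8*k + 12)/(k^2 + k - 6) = (k - 6)/(k + 3)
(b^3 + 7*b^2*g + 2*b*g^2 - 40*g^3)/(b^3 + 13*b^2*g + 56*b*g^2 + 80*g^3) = (b - 2*g)/(b + 4*g)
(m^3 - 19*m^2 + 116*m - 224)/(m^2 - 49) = (m^2 - 12*m + 32)/(m + 7)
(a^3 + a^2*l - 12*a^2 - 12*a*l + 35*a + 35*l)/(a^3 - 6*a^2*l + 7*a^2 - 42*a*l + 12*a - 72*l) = (a^3 + a^2*l - 12*a^2 - 12*a*l + 35*a + 35*l)/(a^3 - 6*a^2*l + 7*a^2 - 42*a*l + 12*a - 72*l)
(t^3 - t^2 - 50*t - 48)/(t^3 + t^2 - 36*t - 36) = (t - 8)/(t - 6)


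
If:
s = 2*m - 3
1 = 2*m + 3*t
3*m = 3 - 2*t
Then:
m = 7/5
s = -1/5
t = -3/5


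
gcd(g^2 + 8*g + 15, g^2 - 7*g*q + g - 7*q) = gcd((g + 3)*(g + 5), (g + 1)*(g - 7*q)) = 1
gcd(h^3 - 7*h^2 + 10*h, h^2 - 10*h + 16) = h - 2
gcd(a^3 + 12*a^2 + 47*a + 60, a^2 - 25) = a + 5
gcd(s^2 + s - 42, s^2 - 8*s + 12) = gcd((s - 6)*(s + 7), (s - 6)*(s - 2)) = s - 6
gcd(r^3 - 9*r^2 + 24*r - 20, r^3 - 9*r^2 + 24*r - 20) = r^3 - 9*r^2 + 24*r - 20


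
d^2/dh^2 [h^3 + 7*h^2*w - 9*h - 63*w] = 6*h + 14*w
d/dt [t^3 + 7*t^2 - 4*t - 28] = 3*t^2 + 14*t - 4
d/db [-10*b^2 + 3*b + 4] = 3 - 20*b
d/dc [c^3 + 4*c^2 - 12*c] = 3*c^2 + 8*c - 12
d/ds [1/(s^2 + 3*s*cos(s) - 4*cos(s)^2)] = (3*s*sin(s) - 2*s - 4*sin(2*s) - 3*cos(s))/((s - cos(s))^2*(s + 4*cos(s))^2)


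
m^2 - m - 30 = (m - 6)*(m + 5)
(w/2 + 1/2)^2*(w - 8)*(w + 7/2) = w^4/4 - 5*w^3/8 - 9*w^2 - 121*w/8 - 7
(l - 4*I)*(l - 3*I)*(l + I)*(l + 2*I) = l^4 - 4*I*l^3 + 7*l^2 - 22*I*l + 24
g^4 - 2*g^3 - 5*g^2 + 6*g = g*(g - 3)*(g - 1)*(g + 2)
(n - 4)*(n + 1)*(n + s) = n^3 + n^2*s - 3*n^2 - 3*n*s - 4*n - 4*s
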